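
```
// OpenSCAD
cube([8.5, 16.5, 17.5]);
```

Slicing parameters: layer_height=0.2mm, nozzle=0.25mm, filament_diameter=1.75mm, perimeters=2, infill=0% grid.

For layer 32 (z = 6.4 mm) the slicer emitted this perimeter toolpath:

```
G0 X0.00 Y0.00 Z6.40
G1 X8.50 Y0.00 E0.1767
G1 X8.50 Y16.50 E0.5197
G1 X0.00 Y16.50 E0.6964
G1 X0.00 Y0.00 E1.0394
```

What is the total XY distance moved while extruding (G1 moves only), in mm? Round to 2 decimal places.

50.00 mm

Sum the Euclidean lengths of each G1 segment: total = 50.00 mm.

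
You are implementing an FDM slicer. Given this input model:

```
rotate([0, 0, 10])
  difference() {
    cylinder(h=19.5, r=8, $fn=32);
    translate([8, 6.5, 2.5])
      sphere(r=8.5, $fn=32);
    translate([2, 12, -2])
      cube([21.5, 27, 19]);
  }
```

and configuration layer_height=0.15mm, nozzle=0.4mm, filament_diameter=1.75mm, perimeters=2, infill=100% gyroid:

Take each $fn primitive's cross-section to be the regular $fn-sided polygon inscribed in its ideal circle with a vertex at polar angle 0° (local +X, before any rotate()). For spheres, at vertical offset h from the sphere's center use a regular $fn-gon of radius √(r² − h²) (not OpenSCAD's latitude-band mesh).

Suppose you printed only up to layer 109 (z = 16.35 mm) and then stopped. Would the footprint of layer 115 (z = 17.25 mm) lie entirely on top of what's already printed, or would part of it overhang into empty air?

entirely on top

Compare the two slices. At z = 16.35: the r=8 cylinder contributes a regular 32-gon of circumradius 8 (area = (32/2)·8.000²·sin(360°/32) = 199.77 mm²); the sphere at (8, 6.5) does not reach this height (|z−center|=13.850 > r=8.5); the cube at (2, 12) is present — its section is the full 21.5×27 rectangle (area 580.50 mm²); Taking the first minus the rest: starting from the r=8 cylinder (199.77 mm²), the 21.5×27 cube at (2, 12) misses the remaining region (no effect) — area = 199.77 mm²; (whole slice rotated 10° about Z — lengths, areas and connectivity unchanged). At z = 17.25: the cylinder: section is a regular 32-gon, circumradius r=8 (area = (32/2)·8.000²·sin(360°/32) = 199.77 mm²); the sphere at (8, 6.5) is absent (|z−center|=14.750 > r=8.5); the cube at (2, 12) is absent (z outside [-2, 17]); Taking the first minus the rest: none of the subtracted shapes is present at this height, so the r=8 cylinder is unchanged — area = 199.77 mm²; (rotated 10° about Z; rotation is an isometry so areas/perimeters/island counts are preserved). Checking containment: the cross-section at z = 17.25 is a subset of the cross-section at z = 16.35.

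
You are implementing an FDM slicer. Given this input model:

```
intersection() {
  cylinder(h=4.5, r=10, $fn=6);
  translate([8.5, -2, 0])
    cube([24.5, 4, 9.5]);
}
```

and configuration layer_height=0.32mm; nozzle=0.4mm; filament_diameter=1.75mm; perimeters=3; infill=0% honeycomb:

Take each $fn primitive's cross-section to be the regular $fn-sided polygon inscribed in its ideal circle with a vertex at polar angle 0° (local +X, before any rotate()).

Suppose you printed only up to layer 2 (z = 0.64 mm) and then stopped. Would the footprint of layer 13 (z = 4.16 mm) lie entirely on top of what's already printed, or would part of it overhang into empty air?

entirely on top

Compare the two slices. At z = 0.64: the r=10 cylinder gives a regular 6-gon of circumradius 10 (constant along its height) (area = (6/2)·10.000²·sin(360°/6) = 259.81 mm²); the cube at (8.5, -2) is present — its section is the full 24.5×4 rectangle (area 98.00 mm²); After intersecting: the 24.5×4 cube at (8.5, -2) partially overlaps the r=10 cylinder; clipping to the common part keeps 3.69 mm² — area = 3.69 mm². At z = 4.16: the r=10 cylinder gives a regular 6-gon of circumradius 10 (constant along its height) (area = (6/2)·10.000²·sin(360°/6) = 259.81 mm²); the cube at (8.5, -2) (footprint 24.5×4) is included at this height (area 98.00 mm²); Taking the intersection: the 24.5×4 cube at (8.5, -2) partially overlaps the r=10 cylinder; clipping to the common part keeps 3.69 mm² — area = 3.69 mm². Checking containment: the cross-section at z = 4.16 is a subset of the cross-section at z = 0.64.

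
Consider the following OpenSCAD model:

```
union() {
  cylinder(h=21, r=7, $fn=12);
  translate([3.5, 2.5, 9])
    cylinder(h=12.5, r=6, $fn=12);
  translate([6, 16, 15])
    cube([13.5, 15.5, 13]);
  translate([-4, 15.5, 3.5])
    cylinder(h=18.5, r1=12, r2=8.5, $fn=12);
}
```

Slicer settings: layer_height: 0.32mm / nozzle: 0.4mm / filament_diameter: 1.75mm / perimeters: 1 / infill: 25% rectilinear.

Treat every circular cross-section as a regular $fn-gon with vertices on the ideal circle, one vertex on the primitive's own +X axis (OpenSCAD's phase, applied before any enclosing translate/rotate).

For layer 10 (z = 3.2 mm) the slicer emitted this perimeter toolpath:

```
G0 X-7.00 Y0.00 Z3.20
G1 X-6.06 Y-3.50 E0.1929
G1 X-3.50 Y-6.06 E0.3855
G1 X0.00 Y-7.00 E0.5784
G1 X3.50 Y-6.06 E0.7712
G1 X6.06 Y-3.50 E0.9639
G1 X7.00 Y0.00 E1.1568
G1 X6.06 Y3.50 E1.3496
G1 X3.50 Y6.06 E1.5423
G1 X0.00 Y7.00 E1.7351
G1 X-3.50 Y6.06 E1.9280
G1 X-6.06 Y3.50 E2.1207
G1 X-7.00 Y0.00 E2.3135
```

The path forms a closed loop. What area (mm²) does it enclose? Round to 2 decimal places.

146.95 mm²

Apply the shoelace formula to the sequence of (X, Y) vertices; enclosed area = 146.95 mm².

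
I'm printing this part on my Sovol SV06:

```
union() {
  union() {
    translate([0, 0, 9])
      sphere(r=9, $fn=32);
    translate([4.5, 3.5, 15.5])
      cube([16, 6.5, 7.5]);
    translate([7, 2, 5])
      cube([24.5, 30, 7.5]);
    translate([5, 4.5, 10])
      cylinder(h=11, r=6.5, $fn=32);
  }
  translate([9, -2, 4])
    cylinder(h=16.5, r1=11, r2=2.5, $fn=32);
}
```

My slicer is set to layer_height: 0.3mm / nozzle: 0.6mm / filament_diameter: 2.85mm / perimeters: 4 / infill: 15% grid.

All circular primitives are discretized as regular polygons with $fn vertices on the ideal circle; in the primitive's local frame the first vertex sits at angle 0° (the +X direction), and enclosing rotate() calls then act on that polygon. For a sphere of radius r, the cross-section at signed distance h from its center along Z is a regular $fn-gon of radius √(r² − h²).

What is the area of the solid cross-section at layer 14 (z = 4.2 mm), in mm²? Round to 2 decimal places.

450.69 mm²

At z = 4.2 mm: the r=9 sphere contributes a regular 32-gon of circumradius √(9²−4.8²) = 7.613 (area = (32/2)·7.613²·sin(360°/32) = 180.92 mm²); the cube at (4.5, 3.5) is absent (z outside [15.5, 23]); the cube at (7, 2) is not intersected at this z (z outside [5, 12.5]); the cylinder at (5, 4.5) is not intersected at this z (z outside [10, 21]); Taking the union: only the r=9 sphere is present, so the union is just that shape — area = 180.92 mm²; the cone at (9, -2) (r1=11→r2=2.5) has section circumradius 10.897 here — a regular 32-gon (area = (32/2)·10.897²·sin(360°/32) = 370.65 mm²); Merging all regions: the regions partially overlap — summed areas 551.57 mm² minus the doubly-counted overlap 100.88 mm² gives 450.69 mm² — area = 450.69 mm². Overall, the cross-section is a single solid region. Net area = 450.69 mm².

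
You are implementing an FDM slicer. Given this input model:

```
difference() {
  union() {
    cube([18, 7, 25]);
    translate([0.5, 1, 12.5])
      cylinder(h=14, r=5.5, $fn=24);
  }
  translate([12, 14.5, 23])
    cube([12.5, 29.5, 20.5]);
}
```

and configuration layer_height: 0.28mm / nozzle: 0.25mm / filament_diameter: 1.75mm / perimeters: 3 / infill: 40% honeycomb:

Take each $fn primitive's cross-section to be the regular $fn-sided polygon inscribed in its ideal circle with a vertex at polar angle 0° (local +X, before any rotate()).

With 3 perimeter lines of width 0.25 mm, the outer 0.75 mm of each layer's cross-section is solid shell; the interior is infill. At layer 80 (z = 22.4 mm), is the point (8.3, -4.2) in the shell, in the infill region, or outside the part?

At z = 22.4 mm: the cube is present — its section is the full 18×7 rectangle; the r=5.5 cylinder at (0.5, 1) contributes a regular 24-gon of circumradius 5.5; Merging all regions: the regions partially overlap (shared area 32.16 mm²), so overlapping operands fuse into one piece — 1 connected region; the cube at (12, 14.5) does not reach this height (z outside [23, 43.5]); After the difference (first − rest): none of the subtracted shapes is present at this height, so the result so far is unchanged — 1 connected region. Overall, the cross-section is a single solid region. The nearest boundary edge runs (5.26, -1.75)→(4.39, -2.89); distance from the point to it = 3.90 mm. The point is not inside any of the regions above, so it lies outside the cross-section (3.90 mm from the nearest boundary).

outside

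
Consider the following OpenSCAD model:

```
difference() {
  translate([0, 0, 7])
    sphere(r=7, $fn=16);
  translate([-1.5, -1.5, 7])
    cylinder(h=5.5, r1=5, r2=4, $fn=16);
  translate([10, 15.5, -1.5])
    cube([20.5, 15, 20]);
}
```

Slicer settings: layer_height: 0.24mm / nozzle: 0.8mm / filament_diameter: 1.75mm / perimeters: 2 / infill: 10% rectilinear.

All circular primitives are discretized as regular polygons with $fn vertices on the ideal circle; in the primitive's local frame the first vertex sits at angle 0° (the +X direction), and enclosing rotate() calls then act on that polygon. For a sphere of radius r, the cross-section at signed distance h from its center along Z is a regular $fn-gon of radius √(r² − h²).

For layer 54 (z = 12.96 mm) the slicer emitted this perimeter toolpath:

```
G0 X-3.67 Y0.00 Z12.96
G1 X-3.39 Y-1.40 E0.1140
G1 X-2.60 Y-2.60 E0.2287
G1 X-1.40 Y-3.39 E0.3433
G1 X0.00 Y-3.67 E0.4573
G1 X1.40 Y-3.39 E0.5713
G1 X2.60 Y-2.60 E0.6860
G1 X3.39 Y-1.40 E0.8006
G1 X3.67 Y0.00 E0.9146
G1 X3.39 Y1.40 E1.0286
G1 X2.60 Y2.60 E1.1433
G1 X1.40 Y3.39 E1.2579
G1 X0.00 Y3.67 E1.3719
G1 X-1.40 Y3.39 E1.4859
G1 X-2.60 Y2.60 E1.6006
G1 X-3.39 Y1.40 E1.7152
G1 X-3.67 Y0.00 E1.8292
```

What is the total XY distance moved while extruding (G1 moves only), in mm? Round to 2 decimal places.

22.92 mm

Sum the Euclidean lengths of each G1 segment: total = 22.92 mm.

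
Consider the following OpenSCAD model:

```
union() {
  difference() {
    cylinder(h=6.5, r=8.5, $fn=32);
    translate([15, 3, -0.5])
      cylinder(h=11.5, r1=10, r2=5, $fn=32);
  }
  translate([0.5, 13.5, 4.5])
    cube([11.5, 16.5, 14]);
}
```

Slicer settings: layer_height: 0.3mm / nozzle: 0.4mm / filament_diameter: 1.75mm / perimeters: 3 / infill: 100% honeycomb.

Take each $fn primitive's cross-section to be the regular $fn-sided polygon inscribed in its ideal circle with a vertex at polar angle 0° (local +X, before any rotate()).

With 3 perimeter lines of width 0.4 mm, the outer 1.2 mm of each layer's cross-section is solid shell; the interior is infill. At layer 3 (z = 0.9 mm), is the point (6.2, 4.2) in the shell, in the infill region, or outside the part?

outside

At z = 0.9 mm: the cylinder: section is a regular 32-gon, circumradius r=8.5; the cone at (15, 3) contributes a regular 32-gon of circumradius 9.391 (interpolated between r1=10 and r2=5 at t=0.122); Taking the first minus the rest: starting from the r=8.5 cylinder, the cone at (15, 3) partially overlaps it — only the 15.70 mm² overlap (of its 275.30 mm²) is removed, clipping the outline — 1 connected region; the cube at (0.5, 13.5) does not reach this height (z outside [4.5, 18.5]); Combining (union): only the result so far is present, so the union is just that shape — 1 connected region. Overall, the cross-section is a single solid region. The nearest boundary edge runs (5.79, 4.83)→(5.61, 3.00); distance from the point to it = 0.47 mm. The point is not inside any of the regions above, so it lies outside the cross-section (0.47 mm from the nearest boundary).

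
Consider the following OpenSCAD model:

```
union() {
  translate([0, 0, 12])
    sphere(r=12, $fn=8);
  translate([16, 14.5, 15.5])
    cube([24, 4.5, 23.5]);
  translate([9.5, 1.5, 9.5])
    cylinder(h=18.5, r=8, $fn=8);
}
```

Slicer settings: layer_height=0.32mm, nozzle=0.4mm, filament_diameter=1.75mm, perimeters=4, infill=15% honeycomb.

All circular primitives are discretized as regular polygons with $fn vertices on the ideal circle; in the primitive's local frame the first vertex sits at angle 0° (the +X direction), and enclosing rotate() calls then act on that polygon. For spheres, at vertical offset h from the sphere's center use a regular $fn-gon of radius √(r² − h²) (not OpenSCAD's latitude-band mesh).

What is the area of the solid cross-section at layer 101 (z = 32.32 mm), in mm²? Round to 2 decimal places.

At z = 32.32 mm: the sphere is not intersected at this z (|z−center|=20.320 > r=12); the cube at (16, 14.5) is present — its section is the full 24×4.5 rectangle (area 108.00 mm²); the cylinder at (9.5, 1.5) is absent (z outside [9.5, 28]); Taking the union: only the 24×4.5 cube at (16, 14.5) is present, so the union is just that shape — area = 108.00 mm². Overall, the cross-section is a single solid region. Net area = 108.00 mm².

108.00 mm²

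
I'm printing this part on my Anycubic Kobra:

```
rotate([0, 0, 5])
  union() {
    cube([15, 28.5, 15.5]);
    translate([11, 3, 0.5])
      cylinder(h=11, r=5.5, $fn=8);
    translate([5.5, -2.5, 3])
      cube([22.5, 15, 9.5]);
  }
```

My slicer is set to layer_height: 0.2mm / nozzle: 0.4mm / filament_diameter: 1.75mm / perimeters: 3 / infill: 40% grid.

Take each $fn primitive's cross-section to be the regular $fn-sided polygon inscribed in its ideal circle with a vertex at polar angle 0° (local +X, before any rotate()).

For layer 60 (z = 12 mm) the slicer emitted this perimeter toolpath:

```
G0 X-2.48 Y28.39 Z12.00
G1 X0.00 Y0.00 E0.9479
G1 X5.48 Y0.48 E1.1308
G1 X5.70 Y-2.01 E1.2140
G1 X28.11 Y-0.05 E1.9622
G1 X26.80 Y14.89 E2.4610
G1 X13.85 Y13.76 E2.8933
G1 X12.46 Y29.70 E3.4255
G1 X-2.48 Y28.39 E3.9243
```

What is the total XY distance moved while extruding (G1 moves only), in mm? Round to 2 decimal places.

Sum the Euclidean lengths of each G1 segment: total = 117.99 mm.

117.99 mm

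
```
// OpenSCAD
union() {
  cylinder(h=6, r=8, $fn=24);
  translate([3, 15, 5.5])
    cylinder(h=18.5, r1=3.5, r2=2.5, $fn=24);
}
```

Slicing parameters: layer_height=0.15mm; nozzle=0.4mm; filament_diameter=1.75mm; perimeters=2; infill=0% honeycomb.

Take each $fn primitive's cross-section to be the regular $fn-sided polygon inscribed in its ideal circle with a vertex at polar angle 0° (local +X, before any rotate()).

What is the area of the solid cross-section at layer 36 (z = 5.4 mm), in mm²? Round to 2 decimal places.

At z = 5.4 mm: the cylinder: section is a regular 24-gon, circumradius r=8 (area = (24/2)·8.000²·sin(360°/24) = 198.77 mm²); the cone at (3, 15) is not intersected at this z (z outside [5.5, 24]); Merging all regions: only the r=8 cylinder is present, so the union is just that shape — area = 198.77 mm². Overall, the cross-section is a single solid region. Net area = 198.77 mm².

198.77 mm²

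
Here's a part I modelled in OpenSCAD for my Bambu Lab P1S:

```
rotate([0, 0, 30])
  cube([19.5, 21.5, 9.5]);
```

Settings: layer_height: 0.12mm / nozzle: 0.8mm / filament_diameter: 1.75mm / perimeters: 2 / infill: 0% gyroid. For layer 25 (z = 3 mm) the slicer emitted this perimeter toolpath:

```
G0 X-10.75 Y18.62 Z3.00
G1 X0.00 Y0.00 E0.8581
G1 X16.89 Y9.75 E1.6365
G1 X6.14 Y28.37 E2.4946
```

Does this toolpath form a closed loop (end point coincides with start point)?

Start point (G0): (-10.75, 18.62). End point (last G1): the path does not return to the start — open.

no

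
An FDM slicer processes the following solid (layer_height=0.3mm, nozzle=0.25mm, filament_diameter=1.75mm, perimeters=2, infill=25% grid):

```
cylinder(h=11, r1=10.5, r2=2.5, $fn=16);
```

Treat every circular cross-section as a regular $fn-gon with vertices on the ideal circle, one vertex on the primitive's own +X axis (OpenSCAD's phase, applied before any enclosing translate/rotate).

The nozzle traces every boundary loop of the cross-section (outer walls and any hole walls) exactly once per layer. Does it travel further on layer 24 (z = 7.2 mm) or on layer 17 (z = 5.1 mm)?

Layer 24 (z = 7.2): the cone contributes a regular 16-gon of circumradius 5.264 (interpolated between r1=10.5 and r2=2.5 at t=0.655) (perimeter = 2·16·5.264·sin(180°/16) = 32.86 mm). So its perimeter = 32.86 mm. Layer 17 (z = 5.1): the cone: at t=0.464 of its height the radius interpolates to r₁+(r₂−r₁)t = 6.791, giving a regular 16-gon of that circumradius (perimeter = 2·16·6.791·sin(180°/16) = 42.39 mm). So its perimeter = 42.39 mm. Layer 17 is larger (42.39 vs 32.86 mm).

layer 17 (z = 5.1 mm)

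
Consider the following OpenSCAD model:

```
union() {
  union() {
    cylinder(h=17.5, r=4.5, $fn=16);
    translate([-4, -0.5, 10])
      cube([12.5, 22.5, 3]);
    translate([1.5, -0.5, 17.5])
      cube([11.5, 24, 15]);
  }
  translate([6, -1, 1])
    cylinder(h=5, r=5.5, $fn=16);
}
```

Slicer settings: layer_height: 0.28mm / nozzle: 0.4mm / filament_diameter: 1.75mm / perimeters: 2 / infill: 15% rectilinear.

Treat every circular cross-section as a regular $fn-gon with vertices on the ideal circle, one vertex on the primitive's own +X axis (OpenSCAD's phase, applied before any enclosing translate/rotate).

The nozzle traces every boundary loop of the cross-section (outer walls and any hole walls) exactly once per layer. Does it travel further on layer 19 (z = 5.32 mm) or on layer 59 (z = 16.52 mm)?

Layer 19 (z = 5.32): the r=4.5 cylinder gives a regular 16-gon of circumradius 4.5 (constant along its height) (perimeter = 2·16·4.500·sin(180°/16) = 28.09 mm); the cube at (-4, -0.5) does not reach this height (z outside [10, 13]); the cube at (1.5, -0.5) is absent (z outside [17.5, 32.5]); Combining (union): only the r=4.5 cylinder is present, so the union is just that shape — boundary = 28.09 mm; the cylinder at (6, -1): section is a regular 16-gon, circumradius r=5.5 (perimeter = 2·16·5.500·sin(180°/16) = 34.34 mm); Merging all regions: the regions partially overlap (shared area 20.37 mm²), so the edge portions inside another operand are dropped and the merged outline is re-measured after clipping — boundary = 44.55 mm. So its perimeter = 44.55 mm. Layer 59 (z = 16.52): the r=4.5 cylinder contributes a regular 16-gon of circumradius 4.5 (perimeter = 2·16·4.500·sin(180°/16) = 28.09 mm); the cube at (-4, -0.5) is absent (z outside [10, 13]); the cube at (1.5, -0.5) does not reach this height (z outside [17.5, 32.5]); Combining (union): only the r=4.5 cylinder is present, so the union is just that shape — boundary = 28.09 mm; the cylinder at (6, -1) does not reach this height (z outside [1, 6]); Merging all regions: only the result so far is present, so the union is just that shape — boundary = 28.09 mm. So its perimeter = 28.09 mm. Layer 19 is larger (44.55 vs 28.09 mm).

layer 19 (z = 5.32 mm)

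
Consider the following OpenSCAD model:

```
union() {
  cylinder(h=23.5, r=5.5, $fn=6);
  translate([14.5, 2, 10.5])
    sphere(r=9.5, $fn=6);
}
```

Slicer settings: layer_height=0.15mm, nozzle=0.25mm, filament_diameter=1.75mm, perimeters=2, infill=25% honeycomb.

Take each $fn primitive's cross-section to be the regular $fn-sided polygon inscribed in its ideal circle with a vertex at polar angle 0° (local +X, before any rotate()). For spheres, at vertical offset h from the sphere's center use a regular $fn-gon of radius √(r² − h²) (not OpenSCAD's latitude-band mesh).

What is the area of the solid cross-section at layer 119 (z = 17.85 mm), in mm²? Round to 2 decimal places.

At z = 17.85 mm: the cylinder: section is a regular 6-gon, circumradius r=5.5 (area = (6/2)·5.500²·sin(360°/6) = 78.59 mm²); the sphere at (14.5, 2): section is a regular 6-gon, circumradius = √(r²−h²) = √(9.5²−7.35²) = 6.019 (area = (6/2)·6.019²·sin(360°/6) = 94.12 mm²); Merging all regions: the 2 present regions are separate (no shared area or edge), so areas and boundary lengths simply add and each stays a separate island — area = 172.71 mm². Overall, the cross-section has 2 separate islands. Net area = 172.71 mm².

172.71 mm²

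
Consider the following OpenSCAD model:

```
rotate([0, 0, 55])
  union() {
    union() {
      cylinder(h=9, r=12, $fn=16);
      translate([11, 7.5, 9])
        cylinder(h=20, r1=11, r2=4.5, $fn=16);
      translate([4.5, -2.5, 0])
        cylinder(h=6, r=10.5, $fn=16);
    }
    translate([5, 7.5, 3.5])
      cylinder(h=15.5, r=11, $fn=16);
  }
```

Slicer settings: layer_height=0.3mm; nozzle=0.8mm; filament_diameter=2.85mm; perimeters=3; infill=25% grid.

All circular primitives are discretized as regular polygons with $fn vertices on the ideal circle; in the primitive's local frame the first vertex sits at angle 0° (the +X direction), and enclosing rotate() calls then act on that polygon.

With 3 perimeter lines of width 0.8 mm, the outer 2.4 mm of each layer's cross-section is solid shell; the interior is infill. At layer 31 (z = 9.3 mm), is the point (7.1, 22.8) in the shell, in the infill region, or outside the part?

outside

At z = 9.3 mm: the cylinder does not reach this height (z outside [0, 9]); the cone at (11, 7.5) (r1=11→r2=4.5) has section circumradius 10.902 here — a regular 16-gon; the cylinder at (4.5, -2.5) is absent (z outside [0, 6]); Taking the union: only the cone at (11, 7.5) is present, so the union is just that shape — 1 connected region; the r=11 cylinder at (5, 7.5) contributes a regular 16-gon of circumradius 11; Taking the union: the regions partially overlap (shared area 239.31 mm²), so overlapping operands fuse into one piece — 1 connected region; (whole slice rotated 55° about Z — lengths, areas and connectivity unchanged). Overall, the cross-section is a single solid region. Undo the 55° rotation: the query point maps to (22.749, 7.262) in the un-rotated model frame. The nearest boundary edge runs (21.90, 7.50)→(21.07, 3.33); distance from the point to it = 0.88 mm. The point is not inside any of the regions above, so it lies outside the cross-section (0.88 mm from the nearest boundary).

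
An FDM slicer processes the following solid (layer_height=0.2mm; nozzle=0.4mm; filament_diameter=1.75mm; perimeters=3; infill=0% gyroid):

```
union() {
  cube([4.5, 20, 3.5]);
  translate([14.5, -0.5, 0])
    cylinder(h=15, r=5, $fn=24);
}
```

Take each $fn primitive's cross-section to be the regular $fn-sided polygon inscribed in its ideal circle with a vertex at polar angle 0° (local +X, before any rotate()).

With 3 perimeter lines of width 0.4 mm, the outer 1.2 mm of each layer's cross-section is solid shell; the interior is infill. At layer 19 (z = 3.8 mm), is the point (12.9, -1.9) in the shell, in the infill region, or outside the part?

infill

At z = 3.8 mm: the cube is absent (z outside [0, 3.5]); the r=5 cylinder at (14.5, -0.5) gives a regular 24-gon of circumradius 5 (constant along its height); Merging all regions: only the r=5 cylinder at (14.5, -0.5) is present, so the union is just that shape — 1 connected region. Overall, the cross-section is a single solid region. The nearest boundary edge runs (10.17, -3.00)→(10.96, -4.04); distance from the point to it = 2.84 mm. The point is inside the cross-section and 2.84 mm from the nearest boundary — more than the 1.2 mm shell width (3 × 0.4), so it's in the infill interior.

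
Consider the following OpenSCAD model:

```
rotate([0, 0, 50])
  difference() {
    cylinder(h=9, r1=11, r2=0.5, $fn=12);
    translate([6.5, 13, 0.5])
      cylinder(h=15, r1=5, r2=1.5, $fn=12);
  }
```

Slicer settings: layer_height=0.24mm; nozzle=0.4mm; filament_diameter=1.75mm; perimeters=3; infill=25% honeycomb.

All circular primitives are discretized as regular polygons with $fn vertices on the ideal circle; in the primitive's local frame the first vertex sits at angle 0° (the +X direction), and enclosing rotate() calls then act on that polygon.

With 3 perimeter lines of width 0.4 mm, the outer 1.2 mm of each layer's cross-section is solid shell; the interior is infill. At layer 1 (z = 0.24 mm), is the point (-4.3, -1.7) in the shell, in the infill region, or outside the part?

At z = 0.24 mm: the cone: at t=0.027 of its height the radius interpolates to r₁+(r₂−r₁)t = 10.720, giving a regular 12-gon of that circumradius; the cone at (6.5, 13) is absent (z outside [0.5, 15.5]); After the difference (first − rest): none of the subtracted shapes is present at this height, so the cone is unchanged — 1 connected region; (whole slice rotated 50° about Z — lengths, areas and connectivity unchanged). Overall, the cross-section is a single solid region. Undo the 50° rotation: the query point maps to (-4.066, 2.201) in the un-rotated model frame. The nearest boundary edge runs (-9.28, 5.36)→(-10.72, 0.00); distance from the point to it = 5.86 mm. The point is inside the cross-section and 5.86 mm from the nearest boundary — more than the 1.2 mm shell width (3 × 0.4), so it's in the infill interior.

infill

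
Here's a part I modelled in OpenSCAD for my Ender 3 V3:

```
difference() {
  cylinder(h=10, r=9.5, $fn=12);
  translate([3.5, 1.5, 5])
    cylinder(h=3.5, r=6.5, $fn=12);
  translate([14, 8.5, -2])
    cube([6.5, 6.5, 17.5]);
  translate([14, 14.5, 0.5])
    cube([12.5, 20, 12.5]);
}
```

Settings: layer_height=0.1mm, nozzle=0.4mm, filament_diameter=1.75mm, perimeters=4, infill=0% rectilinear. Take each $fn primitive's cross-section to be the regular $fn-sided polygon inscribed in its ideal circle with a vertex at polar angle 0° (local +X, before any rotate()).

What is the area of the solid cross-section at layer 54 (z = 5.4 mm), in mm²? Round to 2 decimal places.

At z = 5.4 mm: the cylinder: section is a regular 12-gon, circumradius r=9.5 (area = (12/2)·9.500²·sin(360°/12) = 270.75 mm²); the r=6.5 cylinder at (3.5, 1.5) gives a regular 12-gon of circumradius 6.5 (constant along its height) (area = (12/2)·6.500²·sin(360°/12) = 126.75 mm²); the cube at (14, 8.5) (footprint 6.5×6.5) is included at this height (area 42.25 mm²); the cube at (14, 14.5) is present — its section is the full 12.5×20 rectangle (area 250.00 mm²); Subtracting the remaining from the first: starting from the r=9.5 cylinder (270.75 mm²), the r=6.5 cylinder at (3.5, 1.5) partially overlaps it — only the 120.60 mm² overlap (of its 126.75 mm²) is removed, clipping the outline; the 6.5×6.5 cube at (14, 8.5) misses the remaining region (no effect); the 12.5×20 cube at (14, 14.5) misses the remaining region (no effect) — area = 150.15 mm². Overall, the cross-section is a single solid region. Net area = 150.15 mm².

150.15 mm²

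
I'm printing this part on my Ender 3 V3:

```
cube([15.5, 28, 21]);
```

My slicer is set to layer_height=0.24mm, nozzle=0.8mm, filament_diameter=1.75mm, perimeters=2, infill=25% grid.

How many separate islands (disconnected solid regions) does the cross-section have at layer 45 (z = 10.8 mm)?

1

At z = 10.8 mm: the cube is present — its section is the full 15.5×28 rectangle. Overall, the cross-section is a single solid region. Island count = 1.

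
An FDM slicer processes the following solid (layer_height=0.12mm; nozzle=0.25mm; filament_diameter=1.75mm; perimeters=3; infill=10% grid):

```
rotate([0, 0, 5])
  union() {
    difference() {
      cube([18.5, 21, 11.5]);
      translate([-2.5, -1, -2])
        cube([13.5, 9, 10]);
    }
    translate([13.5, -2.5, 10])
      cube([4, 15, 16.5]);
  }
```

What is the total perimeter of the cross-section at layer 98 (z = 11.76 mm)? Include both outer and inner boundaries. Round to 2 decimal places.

38.00 mm

At z = 11.76 mm: the cube does not reach this height (z outside [0, 11.5]); the cube at (-2.5, -1) does not reach this height (z outside [-2, 8]); After the difference (first − rest): the first operand is absent here, so nothing remains; the cube at (13.5, -2.5) (footprint 4×15) is included at this height (perimeter 38.00 mm); Combining (union): only the 4×15 cube at (13.5, -2.5) is present, so the union is just that shape — boundary = 38.00 mm; (whole slice rotated 5° about Z — lengths, areas and connectivity unchanged). Overall, the cross-section is a single solid region. Total boundary length (outer) = 38.00 mm.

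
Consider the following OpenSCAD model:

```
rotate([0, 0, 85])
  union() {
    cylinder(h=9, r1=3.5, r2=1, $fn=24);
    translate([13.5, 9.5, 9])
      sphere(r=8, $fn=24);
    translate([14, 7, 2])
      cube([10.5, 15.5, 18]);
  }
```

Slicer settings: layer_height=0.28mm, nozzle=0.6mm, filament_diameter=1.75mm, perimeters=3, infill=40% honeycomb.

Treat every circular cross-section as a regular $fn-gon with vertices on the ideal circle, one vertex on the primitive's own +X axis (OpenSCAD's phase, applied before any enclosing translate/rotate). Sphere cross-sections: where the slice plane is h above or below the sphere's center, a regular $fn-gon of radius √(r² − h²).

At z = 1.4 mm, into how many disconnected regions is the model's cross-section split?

2

At z = 1.4 mm: the cone: at t=0.156 of its height the radius interpolates to r₁+(r₂−r₁)t = 3.111, giving a regular 24-gon of that circumradius; the sphere at (13.5, 9.5): section is a regular 24-gon, circumradius = √(r²−h²) = √(8²−7.6²) = 2.498; the cube at (14, 7) is not intersected at this z (z outside [2, 20]); Combining (union): the 2 present regions are separate (no shared area or edge), so areas and boundary lengths simply add and each stays a separate island — 2 connected regions; (whole slice rotated 85° about Z — lengths, areas and connectivity unchanged). The result has 2 disconnected regions.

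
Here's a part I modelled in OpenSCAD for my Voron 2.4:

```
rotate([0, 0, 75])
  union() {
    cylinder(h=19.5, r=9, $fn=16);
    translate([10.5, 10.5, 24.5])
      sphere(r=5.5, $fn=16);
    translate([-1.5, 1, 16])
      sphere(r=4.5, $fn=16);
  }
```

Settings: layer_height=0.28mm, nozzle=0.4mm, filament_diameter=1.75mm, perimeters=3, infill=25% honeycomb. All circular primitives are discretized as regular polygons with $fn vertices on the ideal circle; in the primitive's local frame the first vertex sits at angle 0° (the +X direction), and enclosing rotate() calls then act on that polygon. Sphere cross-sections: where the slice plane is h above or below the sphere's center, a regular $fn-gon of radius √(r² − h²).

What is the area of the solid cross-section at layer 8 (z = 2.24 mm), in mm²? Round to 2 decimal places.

At z = 2.24 mm: the r=9 cylinder contributes a regular 16-gon of circumradius 9 (area = (16/2)·9.000²·sin(360°/16) = 247.98 mm²); the sphere at (10.5, 10.5) is not intersected at this z (|z−center|=22.260 > r=5.5); the sphere at (-1.5, 1) is not intersected at this z (|z−center|=13.760 > r=4.5); Combining (union): only the r=9 cylinder is present, so the union is just that shape — area = 247.98 mm²; (whole slice rotated 75° about Z — lengths, areas and connectivity unchanged). Overall, the cross-section is a single solid region. Net area = 247.98 mm².

247.98 mm²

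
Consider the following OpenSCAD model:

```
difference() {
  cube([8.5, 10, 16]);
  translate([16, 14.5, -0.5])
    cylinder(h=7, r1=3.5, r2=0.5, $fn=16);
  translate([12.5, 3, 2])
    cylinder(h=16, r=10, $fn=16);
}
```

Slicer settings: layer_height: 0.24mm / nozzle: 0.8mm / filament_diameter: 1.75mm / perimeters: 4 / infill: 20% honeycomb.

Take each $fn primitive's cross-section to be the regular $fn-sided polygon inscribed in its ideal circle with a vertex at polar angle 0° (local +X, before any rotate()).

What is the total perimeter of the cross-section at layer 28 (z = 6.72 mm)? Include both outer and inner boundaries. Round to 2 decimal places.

29.26 mm

At z = 6.72 mm: the cube (footprint 8.5×10) is included at this height (perimeter 37.00 mm); the cone at (16, 14.5) is absent (z outside [-0.5, 6.5]); the r=10 cylinder at (12.5, 3) gives a regular 16-gon of circumradius 10 (constant along its height) (perimeter = 2·16·10.000·sin(180°/16) = 62.43 mm); Subtracting the remaining from the first: starting from the 8.5×10 cube, the r=10 cylinder at (12.5, 3) partially overlaps it — only the 51.87 mm² overlap (of its 306.15 mm²) is removed, clipping the outline — boundary = 29.26 mm. Overall, the cross-section is a single solid region. Total boundary length (outer) = 29.26 mm.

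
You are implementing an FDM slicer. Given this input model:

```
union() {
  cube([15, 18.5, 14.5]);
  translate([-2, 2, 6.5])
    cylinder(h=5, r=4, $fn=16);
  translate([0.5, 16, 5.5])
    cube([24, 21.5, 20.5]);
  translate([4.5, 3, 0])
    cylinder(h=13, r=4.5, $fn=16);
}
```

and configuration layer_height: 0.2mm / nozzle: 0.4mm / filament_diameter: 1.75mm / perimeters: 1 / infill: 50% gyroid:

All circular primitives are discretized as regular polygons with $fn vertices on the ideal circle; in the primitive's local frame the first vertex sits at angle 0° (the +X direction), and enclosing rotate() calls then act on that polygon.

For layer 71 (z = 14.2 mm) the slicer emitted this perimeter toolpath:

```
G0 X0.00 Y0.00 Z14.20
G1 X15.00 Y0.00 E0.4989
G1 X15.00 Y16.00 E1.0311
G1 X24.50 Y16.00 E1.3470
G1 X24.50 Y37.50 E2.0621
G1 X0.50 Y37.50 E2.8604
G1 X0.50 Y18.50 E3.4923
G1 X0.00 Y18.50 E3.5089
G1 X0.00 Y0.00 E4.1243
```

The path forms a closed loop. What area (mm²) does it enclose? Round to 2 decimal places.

Apply the shoelace formula to the sequence of (X, Y) vertices; enclosed area = 757.25 mm².

757.25 mm²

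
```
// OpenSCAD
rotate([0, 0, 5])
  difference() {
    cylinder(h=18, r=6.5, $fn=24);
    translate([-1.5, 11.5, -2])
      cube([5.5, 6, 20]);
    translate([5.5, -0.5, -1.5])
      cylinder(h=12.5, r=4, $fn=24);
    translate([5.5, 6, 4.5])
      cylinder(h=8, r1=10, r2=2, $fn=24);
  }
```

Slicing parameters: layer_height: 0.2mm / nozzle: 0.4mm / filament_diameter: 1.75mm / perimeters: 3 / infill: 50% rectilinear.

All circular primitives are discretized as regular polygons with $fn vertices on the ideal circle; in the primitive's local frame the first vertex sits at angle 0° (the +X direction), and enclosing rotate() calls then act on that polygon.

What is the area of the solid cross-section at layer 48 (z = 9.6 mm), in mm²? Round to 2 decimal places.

At z = 9.6 mm: the cylinder: section is a regular 24-gon, circumradius r=6.5 (area = (24/2)·6.500²·sin(360°/24) = 131.22 mm²); the 5.5×6 cube at (-1.5, 11.5) contributes its full rectangle (area 33.00 mm²); the cylinder at (5.5, -0.5): section is a regular 24-gon, circumradius r=4 (area = (24/2)·4.000²·sin(360°/24) = 49.69 mm²); the cone at (5.5, 6): at t=0.637 of its height the radius interpolates to r₁+(r₂−r₁)t = 4.900, giving a regular 24-gon of that circumradius (area = (24/2)·4.900²·sin(360°/24) = 74.57 mm²); Taking the first minus the rest: starting from the r=6.5 cylinder (131.22 mm²), the 5.5×6 cube at (-1.5, 11.5) misses the remaining region (no effect); the r=4 cylinder at (5.5, -0.5) partially overlaps it — only the 28.87 mm² overlap (of its 49.69 mm²) is removed, clipping the outline; the cone at (5.5, 6) partially overlaps it — only the 11.13 mm² overlap (of its 74.57 mm²) is removed, clipping the outline — area = 91.21 mm²; (whole slice rotated 5° about Z — lengths, areas and connectivity unchanged). Overall, the cross-section is a single solid region. Net area = 91.21 mm².

91.21 mm²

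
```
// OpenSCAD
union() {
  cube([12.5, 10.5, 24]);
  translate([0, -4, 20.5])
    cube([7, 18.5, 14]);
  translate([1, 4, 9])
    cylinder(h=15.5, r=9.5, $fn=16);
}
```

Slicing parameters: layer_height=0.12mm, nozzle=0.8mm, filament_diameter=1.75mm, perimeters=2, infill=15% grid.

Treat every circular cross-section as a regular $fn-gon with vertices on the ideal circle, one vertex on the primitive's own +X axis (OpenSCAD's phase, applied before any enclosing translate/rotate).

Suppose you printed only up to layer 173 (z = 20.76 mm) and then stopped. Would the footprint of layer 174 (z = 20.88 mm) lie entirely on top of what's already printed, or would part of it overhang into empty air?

entirely on top

Compare the two slices. At z = 20.76: the 12.5×10.5 cube contributes its full rectangle (area 131.25 mm²); the 7×18.5 cube at (0, -4) contributes its full rectangle (area 129.50 mm²); the r=9.5 cylinder at (1, 4) gives a regular 16-gon of circumradius 9.5 (constant along its height) (area = (16/2)·9.500²·sin(360°/16) = 276.30 mm²); Taking the union: the regions partially overlap — summed areas 537.05 mm² minus the doubly-counted overlap 219.53 mm² gives 317.52 mm² — area = 317.52 mm². At z = 20.88: the cube is present — its section is the full 12.5×10.5 rectangle (area 131.25 mm²); the 7×18.5 cube at (0, -4) contributes its full rectangle (area 129.50 mm²); the r=9.5 cylinder at (1, 4) gives a regular 16-gon of circumradius 9.5 (constant along its height) (area = (16/2)·9.500²·sin(360°/16) = 276.30 mm²); Taking the union: the regions partially overlap — summed areas 537.05 mm² minus the doubly-counted overlap 219.53 mm² gives 317.52 mm² — area = 317.52 mm². Checking containment: the cross-section at z = 20.88 is a subset of the cross-section at z = 20.76.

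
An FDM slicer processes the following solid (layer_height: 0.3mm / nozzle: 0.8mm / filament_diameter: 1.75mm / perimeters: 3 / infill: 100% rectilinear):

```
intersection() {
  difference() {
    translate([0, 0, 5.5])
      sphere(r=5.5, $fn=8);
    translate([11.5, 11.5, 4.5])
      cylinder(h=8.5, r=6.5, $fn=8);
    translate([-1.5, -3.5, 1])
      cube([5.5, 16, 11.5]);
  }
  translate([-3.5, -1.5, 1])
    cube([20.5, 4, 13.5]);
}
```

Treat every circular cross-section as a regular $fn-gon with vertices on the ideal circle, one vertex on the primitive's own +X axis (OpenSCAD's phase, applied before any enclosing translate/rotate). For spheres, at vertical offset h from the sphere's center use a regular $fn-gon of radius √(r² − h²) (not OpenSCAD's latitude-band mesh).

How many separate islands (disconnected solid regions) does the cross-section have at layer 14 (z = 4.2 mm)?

2

At z = 4.2 mm: the sphere: section is a regular 8-gon, circumradius = √(r²−h²) = √(5.5²−1.3²) = 5.344; the cylinder at (11.5, 11.5) is not intersected at this z (z outside [4.5, 13]); the 5.5×16 cube at (-1.5, -3.5) contributes its full rectangle; Taking the first minus the rest: starting from the r=5.5 sphere, the 5.5×16 cube at (-1.5, -3.5) partially overlaps it — only the 44.80 mm² overlap (of its 88.00 mm²) is removed, clipping the outline — 2 connected regions; the 20.5×4 cube at (-3.5, -1.5) contributes its full rectangle; Keeping only the common overlap: the 20.5×4 cube at (-3.5, -1.5) partially overlaps the result so far; clipping to the common part keeps 11.62 mm² — 2 connected regions. Overall, the cross-section has 2 separate islands. Island count = 2.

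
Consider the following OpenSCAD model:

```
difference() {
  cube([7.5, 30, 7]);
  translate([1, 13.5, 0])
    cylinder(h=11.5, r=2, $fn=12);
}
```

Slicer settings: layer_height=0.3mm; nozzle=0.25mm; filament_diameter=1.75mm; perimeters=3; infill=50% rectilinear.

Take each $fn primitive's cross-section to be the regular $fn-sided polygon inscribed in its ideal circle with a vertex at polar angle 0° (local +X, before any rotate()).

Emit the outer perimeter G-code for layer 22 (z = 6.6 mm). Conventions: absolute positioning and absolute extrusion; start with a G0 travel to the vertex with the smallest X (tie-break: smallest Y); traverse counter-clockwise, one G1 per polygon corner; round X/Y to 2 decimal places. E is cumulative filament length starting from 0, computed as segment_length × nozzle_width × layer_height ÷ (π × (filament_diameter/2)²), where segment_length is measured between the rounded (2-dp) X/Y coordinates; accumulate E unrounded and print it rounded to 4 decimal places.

G0 X0.00 Y0.00 Z6.60
G1 X7.50 Y0.00 E0.2339
G1 X7.50 Y30.00 E1.1693
G1 X0.00 Y30.00 E1.4032
G1 X0.00 Y15.23 E1.8637
G1 X1.00 Y15.50 E1.8960
G1 X2.00 Y15.23 E1.9283
G1 X2.73 Y14.50 E1.9605
G1 X3.00 Y13.50 E1.9928
G1 X2.73 Y12.50 E2.0251
G1 X2.00 Y11.77 E2.0573
G1 X1.00 Y11.50 E2.0896
G1 X0.00 Y11.77 E2.1219
G1 X0.00 Y0.00 E2.4889

At z = 6.6 mm: the 7.5×30 cube contributes its full rectangle; the r=2 cylinder at (1, 13.5) gives a regular 12-gon of circumradius 2 (constant along its height); After the difference (first − rest): starting from the 7.5×30 cube, the r=2 cylinder at (1, 13.5) partially overlaps it — only the 9.73 mm² overlap (of its 12.00 mm²) is removed, clipping the outline — 1 connected region. The outline is a single polygon with 13 vertices. Extrusion per mm of travel: 0.25 × 0.3 / (π × 0.875²) = 0.031181. Accumulating E over each segment gives final E = 2.4889.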